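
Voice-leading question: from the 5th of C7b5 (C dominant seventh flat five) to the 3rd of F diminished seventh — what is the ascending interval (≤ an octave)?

C7b5 (C dominant seventh flat five) has G♭ as its 5th, and F diminished seventh has A♭ as its 3rd.
From G♭ to A♭ is 2 semitones, exactly the major second.

major second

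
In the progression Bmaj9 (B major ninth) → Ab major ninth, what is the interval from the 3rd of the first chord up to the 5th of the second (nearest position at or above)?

diminished 2nd

Bmaj9 (B major ninth) has D# as its 3rd, and Ab major ninth has Eb as its 5th.
From D# to Eb: 0 semitones over a second = diminished.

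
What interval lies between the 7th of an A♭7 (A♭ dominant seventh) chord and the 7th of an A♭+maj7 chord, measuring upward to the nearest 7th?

The 7th of A♭7 (A♭ dominant seventh) is G♭; the 7th of A♭+maj7 is G.
1 letter names make it a unison; at 1 semitone (a half step wider than perfect) the quality is augmented.

augmented unison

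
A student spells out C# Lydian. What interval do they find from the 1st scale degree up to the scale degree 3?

major third

C# lydian: C# D# E# F## G# A# B#.
That puts C# below E#.
Counting 3 letters and 4 half steps from C# gives a major third.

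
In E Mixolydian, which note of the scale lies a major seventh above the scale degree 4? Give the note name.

G#

The scale is E F# G# A B C# D.
The scale degree 4 is A; a major seventh above that is G# — scale degree 3.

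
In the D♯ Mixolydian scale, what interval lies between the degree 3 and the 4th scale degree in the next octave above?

minor ninth

Spelling the D♯ Mixolydian scale: D♯ E♯ F𝄪 G♯ A♯ B♯ C♯.
That puts F𝄪 below G♯.
9 letter names make it a ninth; at 13 semitones (a half step narrower than major) the quality is minor.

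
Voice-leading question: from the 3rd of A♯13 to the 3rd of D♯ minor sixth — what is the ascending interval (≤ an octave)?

diminished fourth

The 3rd of A♯13 is C𝄪; the 3rd of D♯ minor sixth is F♯.
C𝄪 up to F♯ is 4 semitones, a half step narrower than a perfect fourth, so the interval is diminished.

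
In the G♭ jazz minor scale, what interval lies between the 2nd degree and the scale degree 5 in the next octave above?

G♭ melodic minor: G♭ A♭ B𝄫 C♭ D♭ E♭ F.
The 2nd degree is A♭ and the scale degree 5 (up an octave) is D♭.
A♭ up to D♭ spans 11 letter names and 17 semitones — a perfect eleventh.

perfect 11th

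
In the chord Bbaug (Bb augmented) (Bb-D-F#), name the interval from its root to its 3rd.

So we need the interval from Bb up to D.
Bb up to D spans 3 letter names and 4 semitones — a major third.

major third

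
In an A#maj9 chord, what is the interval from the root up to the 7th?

major 7th

A# major ninth: A# C## E# G## B#.
Root = A#; 7th = G##.
Counting 7 letters and 11 half steps from A# gives a major seventh.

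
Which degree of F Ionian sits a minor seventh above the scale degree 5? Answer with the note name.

Bb

The scale is F G A Bb C D E.
The scale degree 5 is C; a minor seventh above that is Bb — scale degree 4.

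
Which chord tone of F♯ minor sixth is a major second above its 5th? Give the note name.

The chord tones of F♯min6 are F♯, A, C♯, D♯.
The 5th is C♯. A major second above C♯ is D♯.
D♯ is the chord's 6th.

D#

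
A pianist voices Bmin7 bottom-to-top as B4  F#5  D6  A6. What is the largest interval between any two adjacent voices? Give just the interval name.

Adjacent intervals: B4→F#5 = perfect fifth; F#5→D6 = minor sixth; D6→A6 = perfect fifth.
The largest is F#5 to D6, a minor sixth (8 semitones).

minor sixth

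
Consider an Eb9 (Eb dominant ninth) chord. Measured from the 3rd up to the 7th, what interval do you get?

diminished fifth

The chord tones of Eb9 are Eb-G-Bb-Db-F.
That puts G below Db.
From G to Db: 6 semitones over a fifth = diminished.
That tritone between 3rd and 7th is what gives the dominant seventh its pull toward resolution.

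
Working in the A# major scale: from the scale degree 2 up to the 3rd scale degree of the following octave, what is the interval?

Spelling the A# major scale: A# B# C## D# E# F## G##.
Scale degree 2 = B#; degree 3 (up an octave) = C##.
B# up to C## spans 9 letter names and 14 semitones — a major ninth.

major ninth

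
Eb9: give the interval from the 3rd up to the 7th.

The chord tones of Eb dominant ninth are Eb–G–Bb–Db–F.
3rd = G; 7th = Db.
G up to Db is 6 semitones, a half step narrower than a perfect fifth, so the interval is diminished.

diminished fifth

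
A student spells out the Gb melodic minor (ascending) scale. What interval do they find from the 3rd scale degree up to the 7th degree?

augmented 5th

The scale runs Gb Ab Bbb Cb Db Eb F.
That puts Bbb below F.
From Bbb to F: 8 semitones over a fifth = augmented.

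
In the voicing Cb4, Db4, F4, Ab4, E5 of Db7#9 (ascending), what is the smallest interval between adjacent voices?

major second

Adjacent intervals: Cb4→Db4 = major second; Db4→F4 = major third; F4→Ab4 = minor third; Ab4→E5 = augmented fifth.
The smallest is Cb4 to Db4, a major second (2 semitones).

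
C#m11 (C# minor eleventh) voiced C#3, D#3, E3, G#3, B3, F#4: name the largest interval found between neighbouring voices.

Adjacent intervals: C#3→D#3 = major second; D#3→E3 = minor second; E3→G#3 = major third; G#3→B3 = minor third; B3→F#4 = perfect fifth.
The largest is B3 to F#4, a perfect fifth (7 semitones).

P5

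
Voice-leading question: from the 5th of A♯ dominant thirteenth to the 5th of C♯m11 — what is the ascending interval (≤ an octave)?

A♯ dominant thirteenth has E♯ as its 5th, and C♯m11 has G♯ as its 5th.
E♯ up to G♯ is 3 semitones, a half step narrower than a major third, so the interval is minor.

minor 3rd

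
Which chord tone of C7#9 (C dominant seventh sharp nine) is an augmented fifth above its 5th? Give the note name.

C7#9 (C dominant seventh sharp nine) is spelled C E G Bb D#.
The 5th is G. An augmented fifth above G is D#.
D# is the chord's 9th.

D#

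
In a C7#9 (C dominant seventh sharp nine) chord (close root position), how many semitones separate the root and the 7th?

C7#9: C–E–G–Bb–D#.
C to Bb is a minor seventh: 10 semitones.

10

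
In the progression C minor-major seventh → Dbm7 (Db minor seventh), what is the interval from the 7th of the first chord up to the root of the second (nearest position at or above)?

The 7th of C minor-major seventh is B; the root of Dbm7 (Db minor seventh) is Db.
3 letter names make it a third; at 2 semitones (a whole step narrower than major) the quality is diminished.

diminished third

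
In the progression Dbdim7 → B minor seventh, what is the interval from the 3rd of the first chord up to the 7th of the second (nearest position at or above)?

The 3rd of Dbdim7 is Fb; the 7th of B minor seventh is A.
From Fb to A: 5 semitones over a third = augmented.

augmented 3rd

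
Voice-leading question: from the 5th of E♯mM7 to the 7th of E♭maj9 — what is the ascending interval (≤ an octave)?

diminished third

E♯mM7 has B♯ as its 5th, and E♭maj9 has D as its 7th.
3 letter names make it a third; at 2 semitones (a whole step narrower than major) the quality is diminished.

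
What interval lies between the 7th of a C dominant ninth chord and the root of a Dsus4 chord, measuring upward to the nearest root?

C dominant ninth has B♭ as its 7th, and Dsus4 has D as its root.
From B♭ to D is 4 semitones, exactly the major third.

M3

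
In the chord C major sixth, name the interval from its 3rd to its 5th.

C6 (C major sixth) is spelled C-E-G-A.
3rd = E; 5th = G.
E up to G is 3 semitones, a half step narrower than a major third, so the interval is minor.

minor third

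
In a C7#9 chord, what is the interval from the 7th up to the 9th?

C7#9: C, E, G, Bb, D#.
That puts Bb below D#.
3 letter names make it a third; at 5 semitones (a half step wider than major) the quality is augmented.

A3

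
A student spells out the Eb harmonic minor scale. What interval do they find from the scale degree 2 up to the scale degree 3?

minor 2nd

The scale runs Eb F Gb Ab Bb Cb D.
Scale degree 2 = F; 3rd scale degree = Gb.
From F to Gb: 1 semitone over a second = minor.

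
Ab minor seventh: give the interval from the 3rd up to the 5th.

major third

Abmin7 (Ab minor seventh) is spelled Ab Cb Eb Gb.
3rd = Cb; 5th = Eb.
Cb up to Eb spans 3 letter names and 4 semitones — a major third.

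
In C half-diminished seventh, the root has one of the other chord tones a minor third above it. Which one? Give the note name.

Cø (C half-diminished seventh): C–Eb–Gb–Bb.
The root is C. A minor third above C is Eb.
Eb is the chord's 3rd.

Eb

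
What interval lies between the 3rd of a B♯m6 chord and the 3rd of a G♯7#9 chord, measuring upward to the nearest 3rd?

major sixth

The 3rd of B♯m6 is D♯; the 3rd of G♯7#9 is B♯.
Counting 6 letters and 9 half steps from D♯ gives a major sixth.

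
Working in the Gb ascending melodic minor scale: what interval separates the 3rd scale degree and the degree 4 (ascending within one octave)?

major second

Gb melodic minor: Gb Ab Bbb Cb Db Eb F.
That puts Bbb below Cb.
From Bbb to Cb is 2 semitones, exactly the major second.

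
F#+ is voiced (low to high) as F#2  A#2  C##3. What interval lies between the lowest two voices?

M3

Those voices are F#2 and A#2.
From F# to A# is 4 semitones, exactly the major third.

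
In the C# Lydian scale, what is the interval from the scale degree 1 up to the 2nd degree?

major 2nd

The scale runs C# D# E# F## G# A# B#.
Scale degree 1 = C#; degree 2 = D#.
Counting 2 letters and 2 half steps from C# gives a major second.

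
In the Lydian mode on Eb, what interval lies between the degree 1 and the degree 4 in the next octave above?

The scale runs Eb F G A Bb C D.
That puts Eb below A.
Eb up to A is 18 semitones, a half step wider than a perfect eleventh, so the interval is augmented.

A11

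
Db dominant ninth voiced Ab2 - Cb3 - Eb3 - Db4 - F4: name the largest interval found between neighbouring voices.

minor seventh

Adjacent intervals: Ab2→Cb3 = minor third; Cb3→Eb3 = major third; Eb3→Db4 = minor seventh; Db4→F4 = major third.
The largest is Eb3 to Db4, a minor seventh (10 semitones).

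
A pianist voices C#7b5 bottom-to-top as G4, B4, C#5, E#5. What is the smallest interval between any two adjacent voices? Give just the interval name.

major 2nd

Adjacent intervals: G4→B4 = major third; B4→C#5 = major second; C#5→E#5 = major third.
The smallest is B4 to C#5, a major second (2 semitones).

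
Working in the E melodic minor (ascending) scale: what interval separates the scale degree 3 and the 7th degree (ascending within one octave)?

The scale runs E F# G A B C# D#.
That puts G below D#.
5 letter names make it a fifth; at 8 semitones (a half step wider than perfect) the quality is augmented.

augmented 5th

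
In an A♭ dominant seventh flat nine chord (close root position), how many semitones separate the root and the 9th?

13

The chord tones of A♭ dominant seventh flat nine are A♭, C, E♭, G♭, B𝄫.
A♭ to B𝄫 is a minor ninth: 13 semitones.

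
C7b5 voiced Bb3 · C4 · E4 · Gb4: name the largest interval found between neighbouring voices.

Adjacent intervals: Bb3→C4 = major second; C4→E4 = major third; E4→Gb4 = diminished third.
The largest is C4 to E4, a major third (4 semitones).

major third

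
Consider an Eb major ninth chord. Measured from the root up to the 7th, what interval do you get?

Spelling the chord: Eb-G-Bb-D-F.
So we need the interval from Eb up to D.
From Eb to D is 11 semitones, exactly the major seventh.

major seventh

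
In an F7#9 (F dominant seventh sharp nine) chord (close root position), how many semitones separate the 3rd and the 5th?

Spelling the chord: F–A–C–Eb–G#.
A to C is a minor third: 3 semitones.

3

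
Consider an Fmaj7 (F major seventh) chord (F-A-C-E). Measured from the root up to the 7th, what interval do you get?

major 7th

So we need the interval from F up to E.
Counting 7 letters and 11 half steps from F gives a major seventh.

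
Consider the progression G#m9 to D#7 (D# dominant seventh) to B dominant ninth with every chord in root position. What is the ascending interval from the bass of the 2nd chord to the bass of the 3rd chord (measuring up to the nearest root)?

m6

The roots are D# and B.
From D# to B: 8 semitones over a sixth = minor.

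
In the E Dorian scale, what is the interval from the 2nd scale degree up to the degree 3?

E dorian: E F# G A B C# D.
2nd scale degree = F#; scale degree 3 = G.
F# up to G is 1 semitone, a half step narrower than a major second, so the interval is minor.

minor 2nd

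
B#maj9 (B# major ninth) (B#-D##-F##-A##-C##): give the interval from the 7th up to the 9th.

minor third

So we need the interval from A## up to C##.
A## up to C## is 3 semitones, a half step narrower than a major third, so the interval is minor.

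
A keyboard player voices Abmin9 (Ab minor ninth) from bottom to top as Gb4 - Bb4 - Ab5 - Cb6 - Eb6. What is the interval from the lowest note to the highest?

The outer voices are Gb4 and Eb6.
Counting 13 letters and 21 half steps from Gb gives a major thirteenth.

M13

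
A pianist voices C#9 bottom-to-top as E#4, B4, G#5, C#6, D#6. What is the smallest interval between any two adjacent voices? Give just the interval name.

major 2nd

Adjacent intervals: E#4→B4 = diminished fifth; B4→G#5 = major sixth; G#5→C#6 = perfect fourth; C#6→D#6 = major second.
The smallest is C#6 to D#6, a major second (2 semitones).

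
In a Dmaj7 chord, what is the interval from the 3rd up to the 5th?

The chord tones of DM7 are D, F#, A, C#.
So we need the interval from F# up to A.
From F# to A: 3 semitones over a third = minor.

minor third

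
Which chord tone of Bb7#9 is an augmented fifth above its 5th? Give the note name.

Bb7#9 (Bb dominant seventh sharp nine) is spelled Bb–D–F–Ab–C#.
The 5th is F. An augmented fifth above F is C#.
C# is the chord's 9th.

C#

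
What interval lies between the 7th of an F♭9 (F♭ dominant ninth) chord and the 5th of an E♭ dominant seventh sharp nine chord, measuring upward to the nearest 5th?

A5

The 7th of F♭9 (F♭ dominant ninth) is E𝄫; the 5th of E♭ dominant seventh sharp nine is B♭.
From E𝄫 to B♭: 8 semitones over a fifth = augmented.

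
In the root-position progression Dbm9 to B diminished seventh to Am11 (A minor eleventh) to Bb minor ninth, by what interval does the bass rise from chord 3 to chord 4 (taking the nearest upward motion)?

minor 2nd

The roots are A and Bb.
2 letter names make it a second; at 1 semitone (a half step narrower than major) the quality is minor.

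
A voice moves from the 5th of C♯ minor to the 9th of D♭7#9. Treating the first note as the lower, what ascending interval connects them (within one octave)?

m6

The 5th of C♯ minor is G♯; the 9th of D♭7#9 is E.
From G♯ to E: 8 semitones over a sixth = minor.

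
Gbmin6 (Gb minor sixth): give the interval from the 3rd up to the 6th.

Gbm6 (Gb minor sixth): Gb-Bbb-Db-Eb.
That puts Bbb below Eb.
Bbb up to Eb is 6 semitones, a half step wider than a perfect fourth, so the interval is augmented.

A4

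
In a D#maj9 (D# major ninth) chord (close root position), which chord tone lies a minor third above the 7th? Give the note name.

E#

D#maj9: D# F## A# C## E#.
The 7th is C##. A minor third above C## is E#.
E# is the chord's 9th.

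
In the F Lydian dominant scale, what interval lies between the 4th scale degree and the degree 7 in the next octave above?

diminished 11th

Spelling the F Lydian dominant scale: F G A B C D Eb.
That puts B below Eb.
11 letter names make it an eleventh; at 16 semitones (a half step narrower than perfect) the quality is diminished.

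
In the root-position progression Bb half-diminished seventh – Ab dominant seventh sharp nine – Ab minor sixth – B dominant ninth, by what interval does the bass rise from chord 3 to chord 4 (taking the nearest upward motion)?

The roots are Ab and B.
From Ab to B: 3 semitones over a second = augmented.

A2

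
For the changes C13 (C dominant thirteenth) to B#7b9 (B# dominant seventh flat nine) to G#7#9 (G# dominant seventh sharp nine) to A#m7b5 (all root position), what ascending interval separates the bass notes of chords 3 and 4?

The roots are G# and A#.
G# up to A# spans 2 letter names and 2 semitones — a major second.

major 2nd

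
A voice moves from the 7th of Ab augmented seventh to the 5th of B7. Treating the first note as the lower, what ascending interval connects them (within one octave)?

augmented seventh

The 7th of Ab augmented seventh is Gb; the 5th of B7 is F#.
From Gb to F#: 12 semitones over a seventh = augmented.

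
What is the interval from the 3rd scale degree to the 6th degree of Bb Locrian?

perfect fourth

The scale runs Bb Cb Db Eb Fb Gb Ab.
3rd scale degree = Db; 6th scale degree = Gb.
Db up to Gb spans 4 letter names and 5 semitones — a perfect fourth.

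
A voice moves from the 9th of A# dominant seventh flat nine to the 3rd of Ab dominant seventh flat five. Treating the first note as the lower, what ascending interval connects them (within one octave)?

The 9th of A# dominant seventh flat nine is B; the 3rd of Ab dominant seventh flat five is C.
2 letter names make it a second; at 1 semitone (a half step narrower than major) the quality is minor.

m2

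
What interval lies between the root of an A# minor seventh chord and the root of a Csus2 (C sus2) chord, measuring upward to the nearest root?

A# minor seventh has A# as its root, and Csus2 (C sus2) has C as its root.
A# up to C is 2 semitones, a whole step narrower than a major third, so the interval is diminished.

diminished third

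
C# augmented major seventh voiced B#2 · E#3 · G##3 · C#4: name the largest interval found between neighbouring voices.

Adjacent intervals: B#2→E#3 = perfect fourth; E#3→G##3 = major third; G##3→C#4 = diminished fourth.
The largest is B#2 to E#3, a perfect fourth (5 semitones).

perfect fourth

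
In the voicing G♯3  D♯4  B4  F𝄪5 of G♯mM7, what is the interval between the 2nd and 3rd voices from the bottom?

Those voices are D♯4 and B4.
From D♯ to B: 8 semitones over a sixth = minor.

minor sixth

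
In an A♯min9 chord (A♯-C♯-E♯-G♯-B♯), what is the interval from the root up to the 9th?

Root = A♯; 9th = B♯.
A♯ up to B♯ spans 9 letter names and 14 semitones — a major ninth.

major ninth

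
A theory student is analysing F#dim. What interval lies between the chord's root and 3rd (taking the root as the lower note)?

F#dim: F#, A, C.
So we need the interval from F# up to A.
3 letter names make it a third; at 3 semitones (a half step narrower than major) the quality is minor.

minor 3rd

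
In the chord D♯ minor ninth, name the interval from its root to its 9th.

D♯ minor ninth: D♯–F♯–A♯–C♯–E♯.
That puts D♯ below E♯.
Counting 9 letters and 14 half steps from D♯ gives a major ninth.

major 9th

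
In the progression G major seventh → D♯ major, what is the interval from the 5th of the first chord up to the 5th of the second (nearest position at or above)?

G major seventh has D as its 5th, and D♯ major has A♯ as its 5th.
From D to A♯: 8 semitones over a fifth = augmented.

augmented 5th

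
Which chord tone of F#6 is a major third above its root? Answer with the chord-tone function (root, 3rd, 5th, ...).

F#6: F#, A#, C#, D#.
The root is F#. A major third above F# is A#.
A# is the chord's 3rd.

3rd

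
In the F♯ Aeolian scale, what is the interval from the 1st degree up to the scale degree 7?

minor seventh

F♯ natural minor: F♯ G♯ A B C♯ D E.
That puts F♯ below E.
7 letter names make it a seventh; at 10 semitones (a half step narrower than major) the quality is minor.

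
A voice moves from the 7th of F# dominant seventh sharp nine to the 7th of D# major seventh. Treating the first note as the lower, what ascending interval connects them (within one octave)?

augmented sixth

The 7th of F# dominant seventh sharp nine is E; the 7th of D# major seventh is C##.
6 letter names make it a sixth; at 10 semitones (a half step wider than major) the quality is augmented.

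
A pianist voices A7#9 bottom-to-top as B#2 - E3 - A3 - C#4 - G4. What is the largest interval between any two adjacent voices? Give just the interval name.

d5

Adjacent intervals: B#2→E3 = diminished fourth; E3→A3 = perfect fourth; A3→C#4 = major third; C#4→G4 = diminished fifth.
The largest is C#4 to G4, a diminished fifth (6 semitones).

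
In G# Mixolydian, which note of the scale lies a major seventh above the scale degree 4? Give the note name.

B#

The scale is G# A# B# C# D# E# F#.
The scale degree 4 is C#; a major seventh above that is B# — scale degree 3.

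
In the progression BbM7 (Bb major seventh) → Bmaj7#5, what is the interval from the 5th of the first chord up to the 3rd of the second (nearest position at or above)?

augmented sixth

BbM7 (Bb major seventh) has F as its 5th, and Bmaj7#5 has D# as its 3rd.
6 letter names make it a sixth; at 10 semitones (a half step wider than major) the quality is augmented.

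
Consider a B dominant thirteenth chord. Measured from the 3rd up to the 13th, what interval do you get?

P11

Spelling the chord: B, D♯, F♯, A, C♯, G♯.
So we need the interval from D♯ up to G♯.
From D♯ to G♯ is 17 semitones, exactly the perfect eleventh.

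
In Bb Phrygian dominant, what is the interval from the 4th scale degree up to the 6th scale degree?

Spelling Bb Phrygian dominant: Bb Cb D Eb F Gb Ab.
So we need the interval from Eb up to Gb.
3 letter names make it a third; at 3 semitones (a half step narrower than major) the quality is minor.

minor third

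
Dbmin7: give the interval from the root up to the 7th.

minor 7th

Dbmin7: Db–Fb–Ab–Cb.
The root is Db and the 7th is Cb.
Db up to Cb is 10 semitones, a half step narrower than a major seventh, so the interval is minor.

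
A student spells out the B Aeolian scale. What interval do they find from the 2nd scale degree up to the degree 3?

The scale runs B C# D E F# G A.
That puts C# below D.
C# up to D is 1 semitone, a half step narrower than a major second, so the interval is minor.

m2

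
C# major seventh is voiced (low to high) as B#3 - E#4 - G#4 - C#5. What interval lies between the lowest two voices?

Those voices are B#3 and E#4.
From B# to E# is 5 semitones, exactly the perfect fourth.

perfect 4th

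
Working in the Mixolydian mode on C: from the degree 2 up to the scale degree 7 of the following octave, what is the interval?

C mixolydian: C D E F G A Bb.
So we need the interval from D up to Bb.
D up to Bb is 20 semitones, a half step narrower than a major thirteenth, so the interval is minor.

minor thirteenth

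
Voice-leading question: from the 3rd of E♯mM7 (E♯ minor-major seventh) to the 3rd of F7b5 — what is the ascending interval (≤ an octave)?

The 3rd of E♯mM7 (E♯ minor-major seventh) is G♯; the 3rd of F7b5 is A.
From G♯ to A: 1 semitone over a second = minor.

minor 2nd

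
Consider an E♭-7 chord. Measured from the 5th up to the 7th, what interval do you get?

E♭-7 (E♭ minor seventh) is spelled E♭, G♭, B♭, D♭.
So we need the interval from B♭ up to D♭.
3 letter names make it a third; at 3 semitones (a half step narrower than major) the quality is minor.

m3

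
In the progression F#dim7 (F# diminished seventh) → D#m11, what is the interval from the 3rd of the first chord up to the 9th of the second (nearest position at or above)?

The 3rd of F#dim7 (F# diminished seventh) is A; the 9th of D#m11 is E#.
A up to E# is 8 semitones, a half step wider than a perfect fifth, so the interval is augmented.

augmented fifth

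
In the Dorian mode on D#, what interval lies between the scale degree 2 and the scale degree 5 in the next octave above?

Spelling the Dorian mode on D#: D# E# F# G# A# B# C#.
Scale degree 2 = E#; 5th degree (up an octave) = A#.
From E# to A# is 17 semitones, exactly the perfect eleventh.

perfect eleventh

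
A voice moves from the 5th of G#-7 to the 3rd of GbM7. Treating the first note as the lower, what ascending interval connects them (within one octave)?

d6

The 5th of G#-7 is D#; the 3rd of GbM7 is Bb.
From D# to Bb: 7 semitones over a sixth = diminished.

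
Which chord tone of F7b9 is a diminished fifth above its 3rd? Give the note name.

F7b9 (F dominant seventh flat nine) is spelled F A C E♭ G♭.
The 3rd is A. A diminished fifth above A is E♭.
E♭ is the chord's 7th.

Eb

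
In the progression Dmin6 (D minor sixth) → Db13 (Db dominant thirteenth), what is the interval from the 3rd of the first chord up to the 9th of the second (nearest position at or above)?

The 3rd of Dmin6 (D minor sixth) is F; the 9th of Db13 (Db dominant thirteenth) is Eb.
7 letter names make it a seventh; at 10 semitones (a half step narrower than major) the quality is minor.

m7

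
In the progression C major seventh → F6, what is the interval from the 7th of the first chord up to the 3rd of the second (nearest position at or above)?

minor seventh

The 7th of C major seventh is B; the 3rd of F6 is A.
7 letter names make it a seventh; at 10 semitones (a half step narrower than major) the quality is minor.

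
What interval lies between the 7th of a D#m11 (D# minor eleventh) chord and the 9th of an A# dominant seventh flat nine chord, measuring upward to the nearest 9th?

D#m11 (D# minor eleventh) has C# as its 7th, and A# dominant seventh flat nine has B as its 9th.
C# up to B is 10 semitones, a half step narrower than a major seventh, so the interval is minor.

minor seventh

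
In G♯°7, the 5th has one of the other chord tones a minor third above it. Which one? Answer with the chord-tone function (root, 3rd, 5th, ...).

7th

G♯dim7 (G♯ diminished seventh): G♯–B–D–F.
The 5th is D. A minor third above D is F.
F is the chord's 7th.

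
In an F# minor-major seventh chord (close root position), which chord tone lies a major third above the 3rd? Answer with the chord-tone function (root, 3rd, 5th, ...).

5th

F#mM7 is spelled F#–A–C#–E#.
The 3rd is A. A major third above A is C#.
C# is the chord's 5th.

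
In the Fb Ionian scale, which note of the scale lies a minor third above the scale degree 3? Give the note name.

The scale is Fb Gb Ab Bbb Cb Db Eb.
The scale degree 3 is Ab; a minor third above that is Cb — scale degree 5.

Cb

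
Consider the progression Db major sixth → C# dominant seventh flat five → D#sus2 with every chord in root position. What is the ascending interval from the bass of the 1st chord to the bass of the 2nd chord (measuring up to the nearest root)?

augmented 7th

The roots are Db and C#.
7 letter names make it a seventh; at 12 semitones (a half step wider than major) the quality is augmented.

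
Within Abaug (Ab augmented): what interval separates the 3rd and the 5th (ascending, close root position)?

major 3rd

Spelling the chord: Ab, C, E.
That puts C below E.
From C to E is 4 semitones, exactly the major third.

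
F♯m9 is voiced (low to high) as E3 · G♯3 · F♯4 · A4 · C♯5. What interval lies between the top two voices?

Those voices are A4 and C♯5.
Counting 3 letters and 4 half steps from A gives a major third.

major third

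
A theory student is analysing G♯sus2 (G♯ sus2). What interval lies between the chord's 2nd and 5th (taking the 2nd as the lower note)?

P4

Spelling the chord: G♯–A♯–D♯.
So we need the interval from A♯ up to D♯.
Counting 4 letters and 5 half steps from A♯ gives a perfect fourth.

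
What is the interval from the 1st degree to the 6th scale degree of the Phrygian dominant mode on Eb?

minor sixth

Spelling the Phrygian dominant mode on Eb: Eb Fb G Ab Bb Cb Db.
That puts Eb below Cb.
Eb up to Cb is 8 semitones, a half step narrower than a major sixth, so the interval is minor.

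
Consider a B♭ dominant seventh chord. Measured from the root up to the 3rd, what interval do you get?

B♭7 is spelled B♭–D–F–A♭.
That puts B♭ below D.
Counting 3 letters and 4 half steps from B♭ gives a major third.

major 3rd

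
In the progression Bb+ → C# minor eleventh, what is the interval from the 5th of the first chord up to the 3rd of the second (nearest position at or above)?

Bb+ has F# as its 5th, and C# minor eleventh has E as its 3rd.
From F# to E: 10 semitones over a seventh = minor.

minor 7th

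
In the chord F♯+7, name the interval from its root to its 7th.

F♯ augmented seventh: F♯-A♯-C𝄪-E.
That puts F♯ below E.
7 letter names make it a seventh; at 10 semitones (a half step narrower than major) the quality is minor.

minor seventh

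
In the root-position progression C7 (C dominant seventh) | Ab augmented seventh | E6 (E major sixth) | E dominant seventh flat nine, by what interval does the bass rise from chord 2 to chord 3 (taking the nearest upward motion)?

The roots are Ab and E.
Ab up to E is 8 semitones, a half step wider than a perfect fifth, so the interval is augmented.

augmented 5th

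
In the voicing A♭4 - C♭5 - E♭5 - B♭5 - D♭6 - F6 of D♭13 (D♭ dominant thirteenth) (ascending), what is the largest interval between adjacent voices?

Adjacent intervals: A♭4→C♭5 = minor third; C♭5→E♭5 = major third; E♭5→B♭5 = perfect fifth; B♭5→D♭6 = minor third; D♭6→F6 = major third.
The largest is E♭5 to B♭5, a perfect fifth (7 semitones).

perfect fifth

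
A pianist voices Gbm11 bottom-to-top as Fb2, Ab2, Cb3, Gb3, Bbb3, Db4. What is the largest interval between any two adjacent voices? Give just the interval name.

perfect fifth

Adjacent intervals: Fb2→Ab2 = major third; Ab2→Cb3 = minor third; Cb3→Gb3 = perfect fifth; Gb3→Bbb3 = minor third; Bbb3→Db4 = major third.
The largest is Cb3 to Gb3, a perfect fifth (7 semitones).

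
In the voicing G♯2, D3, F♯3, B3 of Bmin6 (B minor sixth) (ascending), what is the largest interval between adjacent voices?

Adjacent intervals: G♯2→D3 = diminished fifth; D3→F♯3 = major third; F♯3→B3 = perfect fourth.
The largest is G♯2 to D3, a diminished fifth (6 semitones).

diminished fifth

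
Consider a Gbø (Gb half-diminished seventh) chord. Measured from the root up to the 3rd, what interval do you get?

minor 3rd

Spelling the chord: Gb Bbb Dbb Fb.
That puts Gb below Bbb.
From Gb to Bbb: 3 semitones over a third = minor.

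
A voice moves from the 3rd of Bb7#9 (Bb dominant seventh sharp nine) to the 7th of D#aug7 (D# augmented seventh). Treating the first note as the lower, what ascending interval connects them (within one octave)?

The 3rd of Bb7#9 (Bb dominant seventh sharp nine) is D; the 7th of D#aug7 (D# augmented seventh) is C#.
From D to C# is 11 semitones, exactly the major seventh.

major 7th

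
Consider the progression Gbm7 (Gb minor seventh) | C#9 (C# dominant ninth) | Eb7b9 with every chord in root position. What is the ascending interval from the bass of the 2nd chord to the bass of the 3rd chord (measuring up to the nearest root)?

d3

The roots are C# and Eb.
C# up to Eb is 2 semitones, a whole step narrower than a major third, so the interval is diminished.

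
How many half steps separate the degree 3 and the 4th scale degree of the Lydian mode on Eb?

2

The scale is Eb F G A Bb C D.
G up to A is a major second — 2 semitones.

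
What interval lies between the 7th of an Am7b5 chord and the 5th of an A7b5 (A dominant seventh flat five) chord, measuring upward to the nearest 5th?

minor sixth

Am7b5 has G as its 7th, and A7b5 (A dominant seventh flat five) has Eb as its 5th.
6 letter names make it a sixth; at 8 semitones (a half step narrower than major) the quality is minor.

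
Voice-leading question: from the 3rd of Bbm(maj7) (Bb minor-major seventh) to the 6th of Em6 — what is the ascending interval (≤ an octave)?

The 3rd of Bbm(maj7) (Bb minor-major seventh) is Db; the 6th of Em6 is C#.
Db up to C# is 12 semitones, a half step wider than a major seventh, so the interval is augmented.

augmented seventh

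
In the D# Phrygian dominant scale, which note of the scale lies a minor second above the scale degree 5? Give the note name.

The scale is D# E F## G# A# B C#.
The scale degree 5 is A#; a minor second above that is B — scale degree 6.

B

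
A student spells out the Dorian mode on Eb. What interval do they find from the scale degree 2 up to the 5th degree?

Spelling the Dorian mode on Eb: Eb F Gb Ab Bb C Db.
That puts F below Bb.
From F to Bb is 5 semitones, exactly the perfect fourth.

perfect fourth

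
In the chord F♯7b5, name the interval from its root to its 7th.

m7

F♯7b5: F♯–A♯–C–E.
So we need the interval from F♯ up to E.
From F♯ to E: 10 semitones over a seventh = minor.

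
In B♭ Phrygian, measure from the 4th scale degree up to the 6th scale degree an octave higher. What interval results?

minor tenth

Spelling B♭ Phrygian: B♭ C♭ D♭ E♭ F G♭ A♭.
So we need the interval from E♭ up to G♭.
E♭ up to G♭ is 15 semitones, a half step narrower than a major tenth, so the interval is minor.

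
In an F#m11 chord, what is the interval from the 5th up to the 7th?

Spelling the chord: F#–A–C#–E–G#–B.
That puts C# below E.
From C# to E: 3 semitones over a third = minor.

minor third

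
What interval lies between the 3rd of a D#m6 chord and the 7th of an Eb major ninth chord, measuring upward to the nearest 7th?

D#m6 has F# as its 3rd, and Eb major ninth has D as its 7th.
6 letter names make it a sixth; at 8 semitones (a half step narrower than major) the quality is minor.

minor sixth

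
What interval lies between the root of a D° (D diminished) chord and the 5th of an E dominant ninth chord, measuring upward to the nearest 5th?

major sixth

The root of D° (D diminished) is D; the 5th of E dominant ninth is B.
D up to B spans 6 letter names and 9 semitones — a major sixth.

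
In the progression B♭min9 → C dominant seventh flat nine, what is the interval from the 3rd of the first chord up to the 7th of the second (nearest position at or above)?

M6

The 3rd of B♭min9 is D♭; the 7th of C dominant seventh flat nine is B♭.
D♭ up to B♭ spans 6 letter names and 9 semitones — a major sixth.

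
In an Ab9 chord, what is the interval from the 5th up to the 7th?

minor third

Ab dominant ninth is spelled Ab, C, Eb, Gb, Bb.
So we need the interval from Eb up to Gb.
Eb up to Gb is 3 semitones, a half step narrower than a major third, so the interval is minor.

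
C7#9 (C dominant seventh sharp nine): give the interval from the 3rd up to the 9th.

major seventh

C7#9 is spelled C E G Bb D#.
The 3rd is E and the 9th is D#.
Counting 7 letters and 11 half steps from E gives a major seventh.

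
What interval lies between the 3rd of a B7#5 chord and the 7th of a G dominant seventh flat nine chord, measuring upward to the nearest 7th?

The 3rd of B7#5 is D♯; the 7th of G dominant seventh flat nine is F.
3 letter names make it a third; at 2 semitones (a whole step narrower than major) the quality is diminished.

diminished third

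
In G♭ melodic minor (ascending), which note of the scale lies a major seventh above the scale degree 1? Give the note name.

F

The scale is G♭ A♭ B𝄫 C♭ D♭ E♭ F.
The scale degree 1 is G♭; a major seventh above that is F — scale degree 7.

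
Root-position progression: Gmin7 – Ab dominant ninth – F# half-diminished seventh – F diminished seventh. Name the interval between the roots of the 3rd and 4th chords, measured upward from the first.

diminished octave

The roots are F# and F.
8 letter names make it an octave; at 11 semitones (a half step narrower than perfect) the quality is diminished.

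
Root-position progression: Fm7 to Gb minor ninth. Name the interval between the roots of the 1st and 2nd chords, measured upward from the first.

The roots are F and Gb.
F up to Gb is 1 semitone, a half step narrower than a major second, so the interval is minor.

minor second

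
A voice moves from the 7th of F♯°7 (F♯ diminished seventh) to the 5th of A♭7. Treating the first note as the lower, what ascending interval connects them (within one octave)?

P1

F♯°7 (F♯ diminished seventh) has E♭ as its 7th, and A♭7 has E♭ as its 5th.
E♭ up to E♭ spans 1 letter names and 0 semitones — a perfect unison.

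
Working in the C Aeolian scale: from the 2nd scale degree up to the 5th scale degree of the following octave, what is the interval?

Spelling the C Aeolian scale: C D E♭ F G A♭ B♭.
2nd scale degree = D; 5th scale degree (up an octave) = G.
D up to G spans 11 letter names and 17 semitones — a perfect eleventh.

perfect eleventh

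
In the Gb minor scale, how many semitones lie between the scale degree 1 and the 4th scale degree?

The scale is Gb Ab Bbb Cb Db Ebb Fb.
Gb up to Cb is a perfect fourth — 5 semitones.

5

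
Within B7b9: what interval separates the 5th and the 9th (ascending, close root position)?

d5

Spelling the chord: B D# F# A C.
So we need the interval from F# up to C.
5 letter names make it a fifth; at 6 semitones (a half step narrower than perfect) the quality is diminished.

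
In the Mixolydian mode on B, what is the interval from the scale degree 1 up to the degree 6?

The scale runs B C# D# E F# G# A.
That puts B below G#.
Counting 6 letters and 9 half steps from B gives a major sixth.

major sixth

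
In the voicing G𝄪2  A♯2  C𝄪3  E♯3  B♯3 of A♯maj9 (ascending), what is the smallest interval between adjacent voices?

Adjacent intervals: G𝄪2→A♯2 = minor second; A♯2→C𝄪3 = major third; C𝄪3→E♯3 = minor third; E♯3→B♯3 = perfect fifth.
The smallest is G𝄪2 to A♯2, a minor second (1 semitone).

minor 2nd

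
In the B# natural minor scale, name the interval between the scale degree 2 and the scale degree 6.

Spelling the B# natural minor scale: B# C## D# E# F## G# A#.
So we need the interval from C## up to G#.
5 letter names make it a fifth; at 6 semitones (a half step narrower than perfect) the quality is diminished.

diminished 5th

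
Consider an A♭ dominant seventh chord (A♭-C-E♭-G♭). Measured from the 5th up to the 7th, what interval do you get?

minor third

So we need the interval from E♭ up to G♭.
From E♭ to G♭: 3 semitones over a third = minor.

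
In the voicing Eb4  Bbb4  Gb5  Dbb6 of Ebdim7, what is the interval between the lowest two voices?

Those voices are Eb4 and Bbb4.
Eb up to Bbb is 6 semitones, a half step narrower than a perfect fifth, so the interval is diminished.

diminished 5th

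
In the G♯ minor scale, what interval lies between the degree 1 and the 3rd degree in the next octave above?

minor 10th

The scale runs G♯ A♯ B C♯ D♯ E F♯.
That puts G♯ below B.
10 letter names make it a tenth; at 15 semitones (a half step narrower than major) the quality is minor.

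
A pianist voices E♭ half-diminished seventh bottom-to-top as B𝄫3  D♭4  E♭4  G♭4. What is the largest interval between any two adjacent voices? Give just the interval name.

Adjacent intervals: B𝄫3→D♭4 = major third; D♭4→E♭4 = major second; E♭4→G♭4 = minor third.
The largest is B𝄫3 to D♭4, a major third (4 semitones).

major third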